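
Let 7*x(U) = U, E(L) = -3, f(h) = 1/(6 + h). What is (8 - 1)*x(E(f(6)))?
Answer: -3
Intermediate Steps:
x(U) = U/7
(8 - 1)*x(E(f(6))) = (8 - 1)*((1/7)*(-3)) = 7*(-3/7) = -3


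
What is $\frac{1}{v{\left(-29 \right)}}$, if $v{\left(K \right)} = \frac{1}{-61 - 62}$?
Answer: $-123$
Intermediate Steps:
$v{\left(K \right)} = - \frac{1}{123}$ ($v{\left(K \right)} = \frac{1}{-123} = - \frac{1}{123}$)
$\frac{1}{v{\left(-29 \right)}} = \frac{1}{- \frac{1}{123}} = -123$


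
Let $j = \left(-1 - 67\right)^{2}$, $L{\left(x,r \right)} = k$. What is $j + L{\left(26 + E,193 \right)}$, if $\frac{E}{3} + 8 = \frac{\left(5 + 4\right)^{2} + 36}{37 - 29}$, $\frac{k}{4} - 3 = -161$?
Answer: $3992$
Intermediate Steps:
$k = -632$ ($k = 12 + 4 \left(-161\right) = 12 - 644 = -632$)
$E = \frac{159}{8}$ ($E = -24 + 3 \frac{\left(5 + 4\right)^{2} + 36}{37 - 29} = -24 + 3 \frac{9^{2} + 36}{8} = -24 + 3 \left(81 + 36\right) \frac{1}{8} = -24 + 3 \cdot 117 \cdot \frac{1}{8} = -24 + 3 \cdot \frac{117}{8} = -24 + \frac{351}{8} = \frac{159}{8} \approx 19.875$)
$L{\left(x,r \right)} = -632$
$j = 4624$ ($j = \left(-68\right)^{2} = 4624$)
$j + L{\left(26 + E,193 \right)} = 4624 - 632 = 3992$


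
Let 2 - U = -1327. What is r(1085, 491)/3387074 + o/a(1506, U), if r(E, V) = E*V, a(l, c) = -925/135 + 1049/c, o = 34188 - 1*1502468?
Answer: 29742080517944855/122805142018 ≈ 2.4219e+5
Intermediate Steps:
U = 1329 (U = 2 - 1*(-1327) = 2 + 1327 = 1329)
o = -1468280 (o = 34188 - 1502468 = -1468280)
a(l, c) = -185/27 + 1049/c (a(l, c) = -925*1/135 + 1049/c = -185/27 + 1049/c)
r(1085, 491)/3387074 + o/a(1506, U) = (1085*491)/3387074 - 1468280/(-185/27 + 1049/1329) = 532735*(1/3387074) - 1468280/(-185/27 + 1049*(1/1329)) = 532735/3387074 - 1468280/(-185/27 + 1049/1329) = 532735/3387074 - 1468280/(-72514/11961) = 532735/3387074 - 1468280*(-11961/72514) = 532735/3387074 + 8781048540/36257 = 29742080517944855/122805142018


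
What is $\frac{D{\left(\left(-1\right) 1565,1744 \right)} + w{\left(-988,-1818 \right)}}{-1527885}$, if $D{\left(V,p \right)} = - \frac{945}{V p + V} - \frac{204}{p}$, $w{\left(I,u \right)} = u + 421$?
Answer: $\frac{332704687051}{363845430764100} \approx 0.00091441$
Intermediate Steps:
$w{\left(I,u \right)} = 421 + u$
$D{\left(V,p \right)} = - \frac{945}{V + V p} - \frac{204}{p}$
$\frac{D{\left(\left(-1\right) 1565,1744 \right)} + w{\left(-988,-1818 \right)}}{-1527885} = \frac{\frac{3 \left(\left(-315\right) 1744 - 68 \left(\left(-1\right) 1565\right) - 68 \left(\left(-1\right) 1565\right) 1744\right)}{\left(-1\right) 1565 \cdot 1744 \left(1 + 1744\right)} + \left(421 - 1818\right)}{-1527885} = \left(3 \frac{1}{-1565} \cdot \frac{1}{1744} \cdot \frac{1}{1745} \left(-549360 - -106420 - \left(-106420\right) 1744\right) - 1397\right) \left(- \frac{1}{1527885}\right) = \left(3 \left(- \frac{1}{1565}\right) \frac{1}{1744} \cdot \frac{1}{1745} \left(-549360 + 106420 + 185596480\right) - 1397\right) \left(- \frac{1}{1527885}\right) = \left(3 \left(- \frac{1}{1565}\right) \frac{1}{1744} \cdot \frac{1}{1745} \cdot 185153540 - 1397\right) \left(- \frac{1}{1527885}\right) = \left(- \frac{27773031}{238136660} - 1397\right) \left(- \frac{1}{1527885}\right) = \left(- \frac{332704687051}{238136660}\right) \left(- \frac{1}{1527885}\right) = \frac{332704687051}{363845430764100}$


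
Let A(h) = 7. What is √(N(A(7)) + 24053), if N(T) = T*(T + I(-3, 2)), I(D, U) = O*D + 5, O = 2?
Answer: √24095 ≈ 155.23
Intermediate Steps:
I(D, U) = 5 + 2*D (I(D, U) = 2*D + 5 = 5 + 2*D)
N(T) = T*(-1 + T) (N(T) = T*(T + (5 + 2*(-3))) = T*(T + (5 - 6)) = T*(T - 1) = T*(-1 + T))
√(N(A(7)) + 24053) = √(7*(-1 + 7) + 24053) = √(7*6 + 24053) = √(42 + 24053) = √24095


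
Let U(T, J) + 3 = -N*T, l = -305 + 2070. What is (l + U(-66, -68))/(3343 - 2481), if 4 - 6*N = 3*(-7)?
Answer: 2037/862 ≈ 2.3631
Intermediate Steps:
l = 1765
N = 25/6 (N = 2/3 - (-7)/2 = 2/3 - 1/6*(-21) = 2/3 + 7/2 = 25/6 ≈ 4.1667)
U(T, J) = -3 - 25*T/6
(l + U(-66, -68))/(3343 - 2481) = (1765 + (-3 - 25/6*(-66)))/(3343 - 2481) = (1765 + (-3 + 275))/862 = (1765 + 272)*(1/862) = 2037*(1/862) = 2037/862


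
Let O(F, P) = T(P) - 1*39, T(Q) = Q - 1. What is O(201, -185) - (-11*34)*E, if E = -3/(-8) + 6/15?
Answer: 1297/20 ≈ 64.850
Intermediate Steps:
T(Q) = -1 + Q
E = 31/40 (E = -3*(-1/8) + 6*(1/15) = 3/8 + 2/5 = 31/40 ≈ 0.77500)
O(F, P) = -40 + P (O(F, P) = (-1 + P) - 1*39 = (-1 + P) - 39 = -40 + P)
O(201, -185) - (-11*34)*E = (-40 - 185) - (-11*34)*31/40 = -225 - (-374)*31/40 = -225 - 1*(-5797/20) = -225 + 5797/20 = 1297/20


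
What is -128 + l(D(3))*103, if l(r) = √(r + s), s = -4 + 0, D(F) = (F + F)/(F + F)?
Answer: -128 + 103*I*√3 ≈ -128.0 + 178.4*I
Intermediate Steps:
D(F) = 1 (D(F) = (2*F)/((2*F)) = (2*F)*(1/(2*F)) = 1)
s = -4
l(r) = √(-4 + r) (l(r) = √(r - 4) = √(-4 + r))
-128 + l(D(3))*103 = -128 + √(-4 + 1)*103 = -128 + √(-3)*103 = -128 + (I*√3)*103 = -128 + 103*I*√3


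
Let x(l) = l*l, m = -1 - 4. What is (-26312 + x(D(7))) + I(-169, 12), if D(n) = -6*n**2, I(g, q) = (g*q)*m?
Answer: 70264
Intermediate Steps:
m = -5
I(g, q) = -5*g*q (I(g, q) = (g*q)*(-5) = -5*g*q)
x(l) = l**2
(-26312 + x(D(7))) + I(-169, 12) = (-26312 + (-6*7**2)**2) - 5*(-169)*12 = (-26312 + (-6*49)**2) + 10140 = (-26312 + (-294)**2) + 10140 = (-26312 + 86436) + 10140 = 60124 + 10140 = 70264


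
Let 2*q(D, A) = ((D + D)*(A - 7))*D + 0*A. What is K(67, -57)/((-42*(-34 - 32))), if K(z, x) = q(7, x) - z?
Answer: -3203/2772 ≈ -1.1555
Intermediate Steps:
q(D, A) = D**2*(-7 + A) (q(D, A) = (((D + D)*(A - 7))*D + 0*A)/2 = (((2*D)*(-7 + A))*D + 0)/2 = ((2*D*(-7 + A))*D + 0)/2 = (2*D**2*(-7 + A) + 0)/2 = (2*D**2*(-7 + A))/2 = D**2*(-7 + A))
K(z, x) = -343 - z + 49*x (K(z, x) = 7**2*(-7 + x) - z = 49*(-7 + x) - z = (-343 + 49*x) - z = -343 - z + 49*x)
K(67, -57)/((-42*(-34 - 32))) = (-343 - 1*67 + 49*(-57))/((-42*(-34 - 32))) = (-343 - 67 - 2793)/((-42*(-66))) = -3203/2772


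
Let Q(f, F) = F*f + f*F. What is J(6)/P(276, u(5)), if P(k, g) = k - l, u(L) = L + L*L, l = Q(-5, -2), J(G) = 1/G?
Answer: 1/1536 ≈ 0.00065104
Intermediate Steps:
Q(f, F) = 2*F*f (Q(f, F) = F*f + F*f = 2*F*f)
l = 20 (l = 2*(-2)*(-5) = 20)
u(L) = L + L**2
P(k, g) = -20 + k (P(k, g) = k - 1*20 = k - 20 = -20 + k)
J(6)/P(276, u(5)) = 1/(6*(-20 + 276)) = (1/6)/256 = (1/6)*(1/256) = 1/1536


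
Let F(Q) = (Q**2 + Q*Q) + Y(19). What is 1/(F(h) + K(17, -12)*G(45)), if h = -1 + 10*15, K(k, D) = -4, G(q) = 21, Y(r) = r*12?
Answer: 1/44546 ≈ 2.2449e-5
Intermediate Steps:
Y(r) = 12*r
h = 149 (h = -1 + 150 = 149)
F(Q) = 228 + 2*Q**2 (F(Q) = (Q**2 + Q*Q) + 12*19 = (Q**2 + Q**2) + 228 = 2*Q**2 + 228 = 228 + 2*Q**2)
1/(F(h) + K(17, -12)*G(45)) = 1/((228 + 2*149**2) - 4*21) = 1/((228 + 2*22201) - 84) = 1/((228 + 44402) - 84) = 1/(44630 - 84) = 1/44546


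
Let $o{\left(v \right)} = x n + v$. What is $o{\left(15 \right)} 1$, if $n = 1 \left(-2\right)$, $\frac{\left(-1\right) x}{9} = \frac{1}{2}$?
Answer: $24$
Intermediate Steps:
$x = - \frac{9}{2} \approx -4.5$
$n = -2$
$o{\left(v \right)} = 9 + v$ ($o{\left(v \right)} = \left(- \frac{9}{2}\right) \left(-2\right) + v = 9 + v$)
$o{\left(15 \right)} 1 = \left(9 + 15\right) 1 = 24 \cdot 1 = 24$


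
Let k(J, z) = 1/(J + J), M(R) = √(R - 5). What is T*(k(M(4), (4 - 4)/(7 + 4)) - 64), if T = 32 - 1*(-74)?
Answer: -6784 - 53*I ≈ -6784.0 - 53.0*I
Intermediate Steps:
M(R) = √(-5 + R)
k(J, z) = 1/(2*J)
T = 106 (T = 32 + 74 = 106)
T*(k(M(4), (4 - 4)/(7 + 4)) - 64) = 106*(1/(2*(√(-5 + 4))) - 64) = 106*(1/(2*(√(-1))) - 64) = 106*(1/(2*I) - 64) = 106*((-I)/2 - 64) = 106*(-I/2 - 64) = 106*(-64 - I/2) = -6784 - 53*I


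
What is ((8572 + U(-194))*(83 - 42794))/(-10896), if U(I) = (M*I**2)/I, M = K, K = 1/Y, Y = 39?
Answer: 2378390509/70824 ≈ 33582.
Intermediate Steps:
K = 1/39 ≈ 0.025641
M = 1/39 ≈ 0.025641
U(I) = I/39 (U(I) = (I**2/39)/I = I/39)
((8572 + U(-194))*(83 - 42794))/(-10896) = ((8572 + (1/39)*(-194))*(83 - 42794))/(-10896) = ((8572 - 194/39)*(-42711))*(-1/10896) = ((334114/39)*(-42711))*(-1/10896) = -4756781018/13*(-1/10896) = 2378390509/70824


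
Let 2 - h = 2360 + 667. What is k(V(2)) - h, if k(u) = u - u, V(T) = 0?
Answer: 3025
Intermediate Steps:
k(u) = 0
h = -3025 (h = 2 - (2360 + 667) = 2 - 1*3027 = 2 - 3027 = -3025)
k(V(2)) - h = 0 - 1*(-3025) = 0 + 3025 = 3025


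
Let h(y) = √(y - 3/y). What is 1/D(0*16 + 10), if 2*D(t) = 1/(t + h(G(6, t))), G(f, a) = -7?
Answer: 20 + 2*I*√322/7 ≈ 20.0 + 5.127*I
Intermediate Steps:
D(t) = 1/(2*(t + I*√322/7)) (D(t) = 1/(2*(t + √(-7 - 3/(-7)))) = 1/(2*(t + √(-7 - 3*(-⅐)))) = 1/(2*(t + √(-7 + 3/7))) = 1/(2*(t + √(-46/7))) = 1/(2*(t + I*√322/7)))
1/D(0*16 + 10) = 1/(7/(2*(7*(0*16 + 10) + I*√322))) = 1/(7/(2*(7*(0 + 10) + I*√322))) = 1/(7/(2*(7*10 + I*√322))) = 1/(7/(2*(70 + I*√322))) = 20 + 2*I*√322/7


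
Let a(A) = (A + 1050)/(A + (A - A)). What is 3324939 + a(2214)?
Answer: 1226903035/369 ≈ 3.3249e+6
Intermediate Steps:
a(A) = (1050 + A)/A (a(A) = (1050 + A)/(A + 0) = (1050 + A)/A)
3324939 + a(2214) = 3324939 + (1050 + 2214)/2214 = 3324939 + (1/2214)*3264 = 3324939 + 544/369 = 1226903035/369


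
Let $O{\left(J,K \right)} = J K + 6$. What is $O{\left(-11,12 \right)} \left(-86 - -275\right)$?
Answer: $-23814$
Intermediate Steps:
$O{\left(J,K \right)} = 6 + J K$
$O{\left(-11,12 \right)} \left(-86 - -275\right) = \left(6 - 132\right) \left(-86 - -275\right) = \left(6 - 132\right) \left(-86 + 275\right) = \left(-126\right) 189 = -23814$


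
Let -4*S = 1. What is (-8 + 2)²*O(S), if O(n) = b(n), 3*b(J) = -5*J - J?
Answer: 18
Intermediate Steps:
S = -¼ (S = -¼*1 = -¼ ≈ -0.25000)
b(J) = -2*J (b(J) = (-5*J - J)/3 = (-6*J)/3 = -2*J)
O(n) = -2*n
(-8 + 2)²*O(S) = (-8 + 2)²*(-2*(-¼)) = (-6)²*(½) = 36*(½) = 18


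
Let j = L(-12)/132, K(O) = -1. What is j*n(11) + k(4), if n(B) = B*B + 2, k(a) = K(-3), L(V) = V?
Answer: -134/11 ≈ -12.182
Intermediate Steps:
k(a) = -1
n(B) = 2 + B² (n(B) = B² + 2 = 2 + B²)
j = -1/11 (j = -12/132 = -12*1/132 = -1/11 ≈ -0.090909)
j*n(11) + k(4) = -(2 + 11²)/11 - 1 = -(2 + 121)/11 - 1 = -1/11*123 - 1 = -123/11 - 1 = -134/11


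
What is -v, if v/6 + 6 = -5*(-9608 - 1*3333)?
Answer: -388194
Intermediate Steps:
v = 388194 (v = -36 + 6*(-5*(-9608 - 1*3333)) = -36 + 6*(-5*(-9608 - 3333)) = -36 + 6*(-5*(-12941)) = -36 + 6*64705 = -36 + 388230 = 388194)
-v = -1*388194 = -388194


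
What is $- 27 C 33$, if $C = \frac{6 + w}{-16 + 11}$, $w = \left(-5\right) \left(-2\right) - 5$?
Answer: $\frac{9801}{5} \approx 1960.2$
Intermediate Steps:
$w = 5$ ($w = 10 - 5 = 5$)
$C = - \frac{11}{5}$ ($C = \frac{6 + 5}{-16 + 11} = \frac{11}{-5} = 11 \left(- \frac{1}{5}\right) = - \frac{11}{5} \approx -2.2$)
$- 27 C 33 = \left(-27\right) \left(- \frac{11}{5}\right) 33 = \frac{297}{5} \cdot 33 = \frac{9801}{5}$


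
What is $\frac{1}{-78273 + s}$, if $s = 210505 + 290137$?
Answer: $\frac{1}{422369} \approx 2.3676 \cdot 10^{-6}$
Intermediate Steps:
$s = 500642$
$\frac{1}{-78273 + s} = \frac{1}{-78273 + 500642} = \frac{1}{422369}$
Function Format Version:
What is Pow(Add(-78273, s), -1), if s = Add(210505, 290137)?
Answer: Rational(1, 422369) ≈ 2.3676e-6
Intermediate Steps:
s = 500642
Pow(Add(-78273, s), -1) = Pow(Add(-78273, 500642), -1) = Pow(422369, -1) = Rational(1, 422369)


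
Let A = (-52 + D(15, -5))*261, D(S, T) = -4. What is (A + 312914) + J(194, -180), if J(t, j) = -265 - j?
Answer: 298213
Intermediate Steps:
A = -14616 (A = (-52 - 4)*261 = -56*261 = -14616)
(A + 312914) + J(194, -180) = (-14616 + 312914) + (-265 - 1*(-180)) = 298298 + (-265 + 180) = 298298 - 85 = 298213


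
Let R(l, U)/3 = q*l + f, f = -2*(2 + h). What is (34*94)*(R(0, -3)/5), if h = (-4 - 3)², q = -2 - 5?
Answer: -977976/5 ≈ -1.9560e+5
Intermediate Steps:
q = -7
h = 49 (h = (-7)² = 49)
f = -102 (f = -2*(2 + 49) = -2*51 = -102)
R(l, U) = -306 - 21*l (R(l, U) = 3*(-7*l - 102) = 3*(-102 - 7*l) = -306 - 21*l)
(34*94)*(R(0, -3)/5) = (34*94)*((-306 - 21*0)/5) = 3196*((-306 + 0)*(⅕)) = 3196*(-306*⅕) = 3196*(-306/5) = -977976/5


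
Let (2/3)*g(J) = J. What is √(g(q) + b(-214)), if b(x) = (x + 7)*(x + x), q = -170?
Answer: √88341 ≈ 297.22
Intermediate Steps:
g(J) = 3*J/2
b(x) = 2*x*(7 + x) (b(x) = (7 + x)*(2*x) = 2*x*(7 + x))
√(g(q) + b(-214)) = √((3/2)*(-170) + 2*(-214)*(7 - 214)) = √(-255 + 2*(-214)*(-207)) = √(-255 + 88596) = √88341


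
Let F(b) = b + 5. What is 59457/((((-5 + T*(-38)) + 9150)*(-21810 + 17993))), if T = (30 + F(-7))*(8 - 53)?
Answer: -59457/217664425 ≈ -0.00027316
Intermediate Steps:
F(b) = 5 + b
T = -1260 (T = (30 + (5 - 7))*(8 - 53) = (30 - 2)*(-45) = 28*(-45) = -1260)
59457/((((-5 + T*(-38)) + 9150)*(-21810 + 17993))) = 59457/((((-5 - 1260*(-38)) + 9150)*(-21810 + 17993))) = 59457/((((-5 + 47880) + 9150)*(-3817))) = 59457/(((47875 + 9150)*(-3817))) = 59457/((57025*(-3817))) = 59457/(-217664425) = 59457*(-1/217664425) = -59457/217664425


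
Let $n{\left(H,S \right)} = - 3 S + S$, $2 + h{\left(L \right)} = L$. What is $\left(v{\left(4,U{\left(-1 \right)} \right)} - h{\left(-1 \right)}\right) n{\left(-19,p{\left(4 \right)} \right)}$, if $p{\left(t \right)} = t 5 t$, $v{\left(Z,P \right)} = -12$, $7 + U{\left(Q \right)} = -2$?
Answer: $1440$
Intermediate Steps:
$U{\left(Q \right)} = -9$ ($U{\left(Q \right)} = -7 - 2 = -9$)
$h{\left(L \right)} = -2 + L$
$p{\left(t \right)} = 5 t^{2}$ ($p{\left(t \right)} = 5 t t = 5 t^{2}$)
$n{\left(H,S \right)} = - 2 S$
$\left(v{\left(4,U{\left(-1 \right)} \right)} - h{\left(-1 \right)}\right) n{\left(-19,p{\left(4 \right)} \right)} = \left(-12 - \left(-2 - 1\right)\right) \left(- 2 \cdot 5 \cdot 4^{2}\right) = \left(-12 - -3\right) \left(- 2 \cdot 5 \cdot 16\right) = \left(-12 + 3\right) \left(\left(-2\right) 80\right) = \left(-9\right) \left(-160\right) = 1440$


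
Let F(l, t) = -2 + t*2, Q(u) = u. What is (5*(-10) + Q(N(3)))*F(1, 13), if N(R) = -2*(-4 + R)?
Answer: -1152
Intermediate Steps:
N(R) = 8 - 2*R
F(l, t) = -2 + 2*t
(5*(-10) + Q(N(3)))*F(1, 13) = (5*(-10) + (8 - 2*3))*(-2 + 2*13) = (-50 + (8 - 6))*(-2 + 26) = (-50 + 2)*24 = -48*24 = -1152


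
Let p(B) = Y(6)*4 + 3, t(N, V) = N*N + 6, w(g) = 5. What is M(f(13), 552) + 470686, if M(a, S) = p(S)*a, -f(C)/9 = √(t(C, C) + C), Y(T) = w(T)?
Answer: 470686 - 414*√47 ≈ 4.6785e+5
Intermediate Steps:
Y(T) = 5
t(N, V) = 6 + N² (t(N, V) = N² + 6 = 6 + N²)
p(B) = 23 (p(B) = 5*4 + 3 = 20 + 3 = 23)
f(C) = -9*√(6 + C + C²) (f(C) = -9*√((6 + C²) + C) = -9*√(6 + C + C²))
M(a, S) = 23*a
M(f(13), 552) + 470686 = 23*(-9*√(6 + 13 + 13²)) + 470686 = 23*(-9*√(6 + 13 + 169)) + 470686 = 23*(-18*√47) + 470686 = -414*√47 + 470686 = 470686 - 414*√47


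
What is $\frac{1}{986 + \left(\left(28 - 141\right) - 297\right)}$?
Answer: $\frac{1}{576} \approx 0.0017361$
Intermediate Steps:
$\frac{1}{986 + \left(\left(28 - 141\right) - 297\right)} = \frac{1}{986 - 410} = \frac{1}{576}$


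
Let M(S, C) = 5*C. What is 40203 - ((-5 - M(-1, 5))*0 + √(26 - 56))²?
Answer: 40233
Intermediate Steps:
40203 - ((-5 - M(-1, 5))*0 + √(26 - 56))² = 40203 - ((-5 - 5*5)*0 + √(26 - 56))² = 40203 - ((-5 - 1*25)*0 + √(-30))² = 40203 - ((-5 - 25)*0 + I*√30)² = 40203 - (-30*0 + I*√30)² = 40203 - (0 + I*√30)² = 40203 - (I*√30)² = 40203 - 1*(-30) = 40203 + 30 = 40233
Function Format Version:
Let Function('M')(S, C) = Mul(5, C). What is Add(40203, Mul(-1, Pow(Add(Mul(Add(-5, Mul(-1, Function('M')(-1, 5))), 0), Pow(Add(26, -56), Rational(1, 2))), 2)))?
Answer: 40233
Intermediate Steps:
Add(40203, Mul(-1, Pow(Add(Mul(Add(-5, Mul(-1, Function('M')(-1, 5))), 0), Pow(Add(26, -56), Rational(1, 2))), 2))) = Add(40203, Mul(-1, Pow(Add(Mul(Add(-5, Mul(-1, Mul(5, 5))), 0), Pow(Add(26, -56), Rational(1, 2))), 2))) = Add(40203, Mul(-1, Pow(Add(Mul(Add(-5, Mul(-1, 25)), 0), Pow(-30, Rational(1, 2))), 2))) = Add(40203, Mul(-1, Pow(Add(Mul(Add(-5, -25), 0), Mul(I, Pow(30, Rational(1, 2)))), 2))) = Add(40203, Mul(-1, Pow(Add(Mul(-30, 0), Mul(I, Pow(30, Rational(1, 2)))), 2))) = Add(40203, Mul(-1, Pow(Add(0, Mul(I, Pow(30, Rational(1, 2)))), 2))) = Add(40203, Mul(-1, Pow(Mul(I, Pow(30, Rational(1, 2))), 2))) = Add(40203, Mul(-1, -30)) = Add(40203, 30) = 40233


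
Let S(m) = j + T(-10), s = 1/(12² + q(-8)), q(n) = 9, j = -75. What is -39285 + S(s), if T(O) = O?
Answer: -39370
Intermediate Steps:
s = 1/153 (s = 1/(12² + 9) = 1/(144 + 9) = 1/153 ≈ 0.0065359)
S(m) = -85 (S(m) = -75 - 10 = -85)
-39285 + S(s) = -39285 - 85 = -39370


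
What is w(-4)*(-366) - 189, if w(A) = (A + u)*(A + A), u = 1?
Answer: -8973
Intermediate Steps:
w(A) = 2*A*(1 + A) (w(A) = (A + 1)*(A + A) = (1 + A)*(2*A) = 2*A*(1 + A))
w(-4)*(-366) - 189 = (2*(-4)*(1 - 4))*(-366) - 189 = (2*(-4)*(-3))*(-366) - 189 = 24*(-366) - 189 = -8784 - 189 = -8973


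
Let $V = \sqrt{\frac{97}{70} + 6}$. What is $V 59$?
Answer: $\frac{59 \sqrt{36190}}{70} \approx 160.34$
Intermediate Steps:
$V = \frac{\sqrt{36190}}{70}$ ($V = \sqrt{97 \cdot \frac{1}{70} + 6} = \sqrt{\frac{97}{70} + 6} = \sqrt{\frac{517}{70}} = \frac{\sqrt{36190}}{70} \approx 2.7177$)
$V 59 = \frac{\sqrt{36190}}{70} \cdot 59 = \frac{59 \sqrt{36190}}{70}$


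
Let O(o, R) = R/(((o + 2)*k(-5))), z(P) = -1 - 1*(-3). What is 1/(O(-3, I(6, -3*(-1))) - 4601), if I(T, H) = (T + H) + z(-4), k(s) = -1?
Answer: -1/4590 ≈ -0.00021786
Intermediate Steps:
z(P) = 2 (z(P) = -1 + 3 = 2)
I(T, H) = 2 + H + T (I(T, H) = (T + H) + 2 = (H + T) + 2 = 2 + H + T)
O(o, R) = R/(-2 - o) (O(o, R) = R/(((o + 2)*(-1))) = R/(((2 + o)*(-1))) = R/(-2 - o))
1/(O(-3, I(6, -3*(-1))) - 4601) = 1/(-(2 - 3*(-1) + 6)/(2 - 3) - 4601) = 1/(-1*(2 + 3 + 6)/(-1) - 4601) = 1/(-1*11*(-1) - 4601) = 1/(11 - 4601) = 1/(-4590) = -1/4590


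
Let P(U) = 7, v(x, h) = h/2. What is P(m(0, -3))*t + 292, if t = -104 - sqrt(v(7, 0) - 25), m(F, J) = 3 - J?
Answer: -436 - 35*I ≈ -436.0 - 35.0*I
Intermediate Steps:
v(x, h) = h/2 (v(x, h) = h*(1/2) = h/2)
t = -104 - 5*I (t = -104 - sqrt((1/2)*0 - 25) = -104 - sqrt(0 - 25) = -104 - sqrt(-25) = -104 - 5*I ≈ -104.0 - 5.0*I)
P(m(0, -3))*t + 292 = 7*(-104 - 5*I) + 292 = (-728 - 35*I) + 292 = -436 - 35*I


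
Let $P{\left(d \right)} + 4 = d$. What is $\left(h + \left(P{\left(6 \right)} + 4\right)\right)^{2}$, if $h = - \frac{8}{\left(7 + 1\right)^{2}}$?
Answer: $\frac{2209}{64} \approx 34.516$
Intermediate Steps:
$P{\left(d \right)} = -4 + d$
$h = - \frac{1}{8}$ ($h = - \frac{8}{8^{2}} = - \frac{8}{64} = \left(-8\right) \frac{1}{64} = - \frac{1}{8} \approx -0.125$)
$\left(h + \left(P{\left(6 \right)} + 4\right)\right)^{2} = \left(- \frac{1}{8} + \left(\left(-4 + 6\right) + 4\right)\right)^{2} = \left(- \frac{1}{8} + \left(2 + 4\right)\right)^{2} = \left(- \frac{1}{8} + 6\right)^{2} = \left(\frac{47}{8}\right)^{2} = \frac{2209}{64}$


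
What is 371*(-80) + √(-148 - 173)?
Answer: -29680 + I*√321 ≈ -29680.0 + 17.916*I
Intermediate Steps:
371*(-80) + √(-148 - 173) = -29680 + √(-321) = -29680 + I*√321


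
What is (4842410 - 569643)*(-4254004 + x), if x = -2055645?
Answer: -26959660028783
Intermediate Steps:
(4842410 - 569643)*(-4254004 + x) = (4842410 - 569643)*(-4254004 - 2055645) = 4272767*(-6309649) = -26959660028783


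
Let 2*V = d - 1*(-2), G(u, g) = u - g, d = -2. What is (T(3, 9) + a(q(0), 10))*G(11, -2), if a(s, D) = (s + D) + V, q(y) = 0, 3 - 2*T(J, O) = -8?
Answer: 403/2 ≈ 201.50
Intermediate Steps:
T(J, O) = 11/2 (T(J, O) = 3/2 - ½*(-8) = 3/2 + 4 = 11/2)
V = 0 (V = (-2 - 1*(-2))/2 = (-2 + 2)/2 = (½)*0 = 0)
a(s, D) = D + s (a(s, D) = (s + D) + 0 = (D + s) + 0 = D + s)
(T(3, 9) + a(q(0), 10))*G(11, -2) = (11/2 + (10 + 0))*(11 - 1*(-2)) = (11/2 + 10)*(11 + 2) = (31/2)*13 = 403/2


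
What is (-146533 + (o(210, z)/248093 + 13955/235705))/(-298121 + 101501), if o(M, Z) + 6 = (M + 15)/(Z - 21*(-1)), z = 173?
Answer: 11464425577969607/15383130541271160 ≈ 0.74526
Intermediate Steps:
o(M, Z) = -6 + (15 + M)/(21 + Z) (o(M, Z) = -6 + (M + 15)/(Z - 21*(-1)) = -6 + (15 + M)/(Z + 21) = -6 + (15 + M)/(21 + Z))
(-146533 + (o(210, z)/248093 + 13955/235705))/(-298121 + 101501) = (-146533 + (((-111 + 210 - 6*173)/(21 + 173))/248093 + 13955/235705))/(-298121 + 101501) = (-146533 + (((-111 + 210 - 1038)/194)*(1/248093) + 13955*(1/235705)))/(-196620) = (-146533 + (((1/194)*(-939))*(1/248093) + 2791/47141))*(-1/196620) = (-146533 + (-939/194*1/248093 + 2791/47141))*(-1/196620) = (-146533 + (-939/48130042 + 2791/47141))*(-1/196620) = (-146533 + 134286681823/2268898309922)*(-1/196620) = -332468341761118603/2268898309922*(-1/196620) = 11464425577969607/15383130541271160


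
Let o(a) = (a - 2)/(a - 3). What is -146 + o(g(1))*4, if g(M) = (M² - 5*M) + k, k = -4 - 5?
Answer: -569/4 ≈ -142.25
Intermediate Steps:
k = -9
g(M) = -9 + M² - 5*M (g(M) = (M² - 5*M) - 9 = -9 + M² - 5*M)
o(a) = (-2 + a)/(-3 + a)
-146 + o(g(1))*4 = -146 + ((-2 + (-9 + 1² - 5*1))/(-3 + (-9 + 1² - 5*1)))*4 = -146 + ((-2 + (-9 + 1 - 5))/(-3 + (-9 + 1 - 5)))*4 = -146 + ((-2 - 13)/(-3 - 13))*4 = -146 + (-15/(-16))*4 = -146 - 1/16*(-15)*4 = -146 + (15/16)*4 = -146 + 15/4 = -569/4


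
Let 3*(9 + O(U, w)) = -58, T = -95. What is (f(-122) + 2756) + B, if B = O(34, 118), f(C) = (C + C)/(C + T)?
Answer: 1776443/651 ≈ 2728.8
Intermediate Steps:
O(U, w) = -85/3 (O(U, w) = -9 + (1/3)*(-58) = -9 - 58/3 = -85/3)
f(C) = 2*C/(-95 + C) (f(C) = (C + C)/(C - 95) = (2*C)/(-95 + C) = 2*C/(-95 + C))
B = -85/3 ≈ -28.333
(f(-122) + 2756) + B = (2*(-122)/(-95 - 122) + 2756) - 85/3 = (2*(-122)/(-217) + 2756) - 85/3 = (2*(-122)*(-1/217) + 2756) - 85/3 = (244/217 + 2756) - 85/3 = 598296/217 - 85/3 = 1776443/651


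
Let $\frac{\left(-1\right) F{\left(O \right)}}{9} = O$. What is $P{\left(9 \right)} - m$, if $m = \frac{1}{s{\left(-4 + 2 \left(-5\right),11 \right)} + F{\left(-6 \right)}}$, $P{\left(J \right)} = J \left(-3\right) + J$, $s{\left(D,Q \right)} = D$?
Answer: $- \frac{721}{40} \approx -18.025$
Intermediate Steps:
$F{\left(O \right)} = - 9 O$
$P{\left(J \right)} = - 2 J$ ($P{\left(J \right)} = - 3 J + J = - 2 J$)
$m = \frac{1}{40}$ ($m = \frac{1}{\left(-4 + 2 \left(-5\right)\right) - -54} = \frac{1}{\left(-4 - 10\right) + 54} = \frac{1}{-14 + 54} = \frac{1}{40} \approx 0.025$)
$P{\left(9 \right)} - m = \left(-2\right) 9 - \frac{1}{40} = -18 - \frac{1}{40} = - \frac{721}{40}$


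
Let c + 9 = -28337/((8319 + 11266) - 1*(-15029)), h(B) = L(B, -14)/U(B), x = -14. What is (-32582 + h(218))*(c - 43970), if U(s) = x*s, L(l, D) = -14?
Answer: 3604276835982875/2515284 ≈ 1.4330e+9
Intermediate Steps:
U(s) = -14*s
h(B) = 1/B (h(B) = -14*(-1/(14*B)) = -(-1)/B = 1/B)
c = -339863/34614 (c = -9 - 28337/((8319 + 11266) - 1*(-15029)) = -9 - 28337/(19585 + 15029) = -9 - 28337/34614 = -339863/34614 ≈ -9.8187)
(-32582 + h(218))*(c - 43970) = (-32582 + 1/218)*(-339863/34614 - 43970) = (-32582 + 1/218)*(-1522317443/34614) = -7102875/218*(-1522317443/34614) = 3604276835982875/2515284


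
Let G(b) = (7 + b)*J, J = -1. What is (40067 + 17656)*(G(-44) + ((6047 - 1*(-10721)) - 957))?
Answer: 914794104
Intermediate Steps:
G(b) = -7 - b (G(b) = (7 + b)*(-1) = -7 - b)
(40067 + 17656)*(G(-44) + ((6047 - 1*(-10721)) - 957)) = (40067 + 17656)*((-7 - 1*(-44)) + ((6047 - 1*(-10721)) - 957)) = 57723*((-7 + 44) + ((6047 + 10721) - 957)) = 57723*(37 + (16768 - 957)) = 57723*(37 + 15811) = 57723*15848 = 914794104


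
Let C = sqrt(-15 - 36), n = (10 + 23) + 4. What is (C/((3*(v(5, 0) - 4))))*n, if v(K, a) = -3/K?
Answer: -185*I*sqrt(51)/69 ≈ -19.147*I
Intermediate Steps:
n = 37 (n = 33 + 4 = 37)
C = I*sqrt(51) (C = sqrt(-51) = I*sqrt(51) ≈ 7.1414*I)
(C/((3*(v(5, 0) - 4))))*n = ((I*sqrt(51))/((3*(-3/5 - 4))))*37 = ((I*sqrt(51))/((3*(-23/5))))*37 = ((I*sqrt(51))/(-69/5))*37 = ((I*sqrt(51))*(-5/69))*37 = -5*I*sqrt(51)/69*37 = -185*I*sqrt(51)/69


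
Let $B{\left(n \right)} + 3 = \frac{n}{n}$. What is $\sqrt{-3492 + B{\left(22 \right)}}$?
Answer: $i \sqrt{3494} \approx 59.11 i$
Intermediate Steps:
$B{\left(n \right)} = -2$ ($B{\left(n \right)} = -3 + \frac{n}{n} = -3 + 1 = -2$)
$\sqrt{-3492 + B{\left(22 \right)}} = \sqrt{-3492 - 2} = \sqrt{-3494} = i \sqrt{3494}$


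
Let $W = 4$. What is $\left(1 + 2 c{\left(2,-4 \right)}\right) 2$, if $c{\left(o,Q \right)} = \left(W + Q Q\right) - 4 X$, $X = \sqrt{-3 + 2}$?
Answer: $82 - 16 i \approx 82.0 - 16.0 i$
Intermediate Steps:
$X = i$ ($X = \sqrt{-1} = i \approx 1.0 i$)
$c{\left(o,Q \right)} = 4 + Q^{2} - 4 i$ ($c{\left(o,Q \right)} = \left(4 + Q Q\right) - 4 i = \left(4 + Q^{2}\right) - 4 i = 4 + Q^{2} - 4 i$)
$\left(1 + 2 c{\left(2,-4 \right)}\right) 2 = \left(1 + 2 \left(4 + \left(-4\right)^{2} - 4 i\right)\right) 2 = \left(1 + 2 \left(4 + 16 - 4 i\right)\right) 2 = \left(1 + 2 \left(20 - 4 i\right)\right) 2 = \left(1 + \left(40 - 8 i\right)\right) 2 = \left(41 - 8 i\right) 2 = 82 - 16 i$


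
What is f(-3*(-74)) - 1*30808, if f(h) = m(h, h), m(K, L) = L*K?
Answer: 18476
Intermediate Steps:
m(K, L) = K*L
f(h) = h**2 (f(h) = h*h = h**2)
f(-3*(-74)) - 1*30808 = (-3*(-74))**2 - 1*30808 = 222**2 - 30808 = 49284 - 30808 = 18476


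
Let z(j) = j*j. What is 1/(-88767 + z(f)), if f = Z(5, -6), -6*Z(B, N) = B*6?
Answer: -1/88742 ≈ -1.1269e-5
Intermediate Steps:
Z(B, N) = -B (Z(B, N) = -B*6/6 = -B)
f = -5 (f = -1*5 = -5)
z(j) = j²
1/(-88767 + z(f)) = 1/(-88767 + (-5)²) = 1/(-88767 + 25) = 1/(-88742) = -1/88742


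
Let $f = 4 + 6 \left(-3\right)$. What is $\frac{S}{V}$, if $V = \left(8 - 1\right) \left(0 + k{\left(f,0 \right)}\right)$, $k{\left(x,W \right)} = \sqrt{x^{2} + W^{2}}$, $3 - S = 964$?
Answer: $- \frac{961}{98} \approx -9.8061$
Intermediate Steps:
$S = -961$ ($S = 3 - 964 = -961$)
$f = -14$ ($f = 4 - 18 = -14$)
$k{\left(x,W \right)} = \sqrt{W^{2} + x^{2}}$
$V = 98$ ($V = \left(8 - 1\right) \left(0 + \sqrt{0^{2} + \left(-14\right)^{2}}\right) = 7 \left(0 + \sqrt{0 + 196}\right) = 7 \left(0 + \sqrt{196}\right) = 7 \left(0 + 14\right) = 7 \cdot 14 = 98$)
$\frac{S}{V} = - \frac{961}{98}$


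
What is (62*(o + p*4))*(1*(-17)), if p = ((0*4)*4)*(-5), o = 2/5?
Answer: -2108/5 ≈ -421.60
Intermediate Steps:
o = ⅖ (o = 2*(⅕) = ⅖ ≈ 0.40000)
p = 0 (p = (0*4)*(-5) = 0*(-5) = 0)
(62*(o + p*4))*(1*(-17)) = (62*(⅖ + 0*4))*(1*(-17)) = (62*(⅖ + 0))*(-17) = (62*(⅖))*(-17) = (124/5)*(-17) = -2108/5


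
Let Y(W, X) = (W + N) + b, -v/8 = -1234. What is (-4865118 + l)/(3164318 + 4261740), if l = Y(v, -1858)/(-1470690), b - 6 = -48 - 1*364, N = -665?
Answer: -550390800017/840109941540 ≈ -0.65514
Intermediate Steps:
b = -406 (b = 6 + (-48 - 1*364) = 6 + (-48 - 364) = 6 - 412 = -406)
v = 9872 (v = -8*(-1234) = 9872)
Y(W, X) = -1071 + W (Y(W, X) = (W - 665) - 406 = (-665 + W) - 406 = -1071 + W)
l = -677/113130 (l = (-1071 + 9872)/(-1470690) = 8801*(-1/1470690) = -677/113130 ≈ -0.0059843)
(-4865118 + l)/(3164318 + 4261740) = (-4865118 - 677/113130)/(3164318 + 4261740) = -550390800017/113130/7426058 = -550390800017/113130*1/7426058 = -550390800017/840109941540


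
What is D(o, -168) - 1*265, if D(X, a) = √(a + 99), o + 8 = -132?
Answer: -265 + I*√69 ≈ -265.0 + 8.3066*I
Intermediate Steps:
o = -140 (o = -8 - 132 = -140)
D(X, a) = √(99 + a)
D(o, -168) - 1*265 = √(99 - 168) - 1*265 = √(-69) - 265 = I*√69 - 265 = -265 + I*√69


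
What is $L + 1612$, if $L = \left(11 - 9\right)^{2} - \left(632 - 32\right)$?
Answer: $1016$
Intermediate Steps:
$L = -596$ ($L = 2^{2} - 600 = 4 - 600 = -596$)
$L + 1612 = -596 + 1612 = 1016$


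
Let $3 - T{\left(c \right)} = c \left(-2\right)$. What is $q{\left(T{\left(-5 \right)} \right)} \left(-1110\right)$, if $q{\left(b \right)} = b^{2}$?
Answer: $-54390$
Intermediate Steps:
$T{\left(c \right)} = 3 + 2 c$ ($T{\left(c \right)} = 3 - c \left(-2\right) = 3 - - 2 c = 3 + 2 c$)
$q{\left(T{\left(-5 \right)} \right)} \left(-1110\right) = \left(3 + 2 \left(-5\right)\right)^{2} \left(-1110\right) = \left(3 - 10\right)^{2} \left(-1110\right) = \left(-7\right)^{2} \left(-1110\right) = 49 \left(-1110\right) = -54390$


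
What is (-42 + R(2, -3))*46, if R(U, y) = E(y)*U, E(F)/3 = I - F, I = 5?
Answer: 276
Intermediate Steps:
E(F) = 15 - 3*F (E(F) = 3*(5 - F) = 15 - 3*F)
R(U, y) = U*(15 - 3*y) (R(U, y) = (15 - 3*y)*U = U*(15 - 3*y))
(-42 + R(2, -3))*46 = (-42 + 3*2*(5 - 1*(-3)))*46 = (-42 + 3*2*(5 + 3))*46 = (-42 + 3*2*8)*46 = (-42 + 48)*46 = 6*46 = 276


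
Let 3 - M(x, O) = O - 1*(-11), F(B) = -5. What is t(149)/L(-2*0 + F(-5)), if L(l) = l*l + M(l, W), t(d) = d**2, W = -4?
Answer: 22201/21 ≈ 1057.2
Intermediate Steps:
M(x, O) = -8 - O (M(x, O) = 3 - (O - 1*(-11)) = 3 - (O + 11) = 3 - (11 + O) = 3 + (-11 - O) = -8 - O)
L(l) = -4 + l**2 (L(l) = l*l + (-8 - 1*(-4)) = l**2 + (-8 + 4) = l**2 - 4 = -4 + l**2)
t(149)/L(-2*0 + F(-5)) = 149**2/(-4 + (-2*0 - 5)**2) = 22201/(-4 + (0 - 5)**2) = 22201/(-4 + (-5)**2) = 22201/(-4 + 25) = 22201/21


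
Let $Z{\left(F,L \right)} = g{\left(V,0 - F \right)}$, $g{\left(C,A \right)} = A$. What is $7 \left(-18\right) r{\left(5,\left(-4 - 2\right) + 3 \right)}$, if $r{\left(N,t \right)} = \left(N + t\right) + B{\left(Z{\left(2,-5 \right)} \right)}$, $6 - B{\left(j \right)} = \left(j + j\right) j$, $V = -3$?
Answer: $0$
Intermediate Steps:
$Z{\left(F,L \right)} = - F$ ($Z{\left(F,L \right)} = 0 - F = - F$)
$B{\left(j \right)} = 6 - 2 j^{2}$ ($B{\left(j \right)} = 6 - \left(j + j\right) j = 6 - 2 j j = 6 - 2 j^{2}$)
$r{\left(N,t \right)} = -2 + N + t$ ($r{\left(N,t \right)} = \left(N + t\right) + \left(6 - 2 \left(\left(-1\right) 2\right)^{2}\right) = \left(N + t\right) + \left(6 - 2 \left(-2\right)^{2}\right) = \left(N + t\right) + \left(6 - 8\right) = \left(N + t\right) - 2 = -2 + N + t$)
$7 \left(-18\right) r{\left(5,\left(-4 - 2\right) + 3 \right)} = 7 \left(-18\right) \left(-2 + 5 + \left(\left(-4 - 2\right) + 3\right)\right) = - 126 \left(-2 + 5 + \left(-6 + 3\right)\right) = - 126 \left(-2 + 5 - 3\right) = \left(-126\right) 0 = 0$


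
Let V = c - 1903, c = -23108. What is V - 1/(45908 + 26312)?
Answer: -1806294421/72220 ≈ -25011.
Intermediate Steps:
V = -25011 (V = -23108 - 1903 = -25011)
V - 1/(45908 + 26312) = -25011 - 1/(45908 + 26312) = -25011 - 1/72220 = -1806294421/72220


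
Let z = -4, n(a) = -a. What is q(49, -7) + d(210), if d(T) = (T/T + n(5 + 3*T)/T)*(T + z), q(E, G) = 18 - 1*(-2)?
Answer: -8335/21 ≈ -396.90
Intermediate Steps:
q(E, G) = 20 (q(E, G) = 18 + 2 = 20)
d(T) = (1 + (-5 - 3*T)/T)*(-4 + T) (d(T) = (T/T + (-(5 + 3*T))/T)*(T - 4) = (1 + (-5 - 3*T)/T)*(-4 + T))
q(49, -7) + d(210) = 20 + (3 - 2*210 + 20/210) = 20 + (3 - 420 + 20*(1/210)) = 20 + (3 - 420 + 2/21) = 20 - 8755/21 = -8335/21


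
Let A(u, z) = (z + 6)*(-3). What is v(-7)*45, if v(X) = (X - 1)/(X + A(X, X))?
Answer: 90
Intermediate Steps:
A(u, z) = -18 - 3*z (A(u, z) = (6 + z)*(-3) = -18 - 3*z)
v(X) = (-1 + X)/(-18 - 2*X) (v(X) = (X - 1)/(X + (-18 - 3*X)) = (-1 + X)/(-18 - 2*X))
v(-7)*45 = ((1 - 1*(-7))/(2*(9 - 7)))*45 = ((1/2)*(1 + 7)/2)*45 = ((1/2)*(1/2)*8)*45 = 2*45 = 90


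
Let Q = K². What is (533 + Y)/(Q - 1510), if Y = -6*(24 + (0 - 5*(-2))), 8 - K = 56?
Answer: 329/794 ≈ 0.41436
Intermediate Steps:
K = -48 (K = 8 - 1*56 = 8 - 56 = -48)
Q = 2304 (Q = (-48)² = 2304)
Y = -204 (Y = -6*(24 + (0 + 10)) = -6*(24 + 10) = -6*34 = -204)
(533 + Y)/(Q - 1510) = (533 - 204)/(2304 - 1510) = 329/794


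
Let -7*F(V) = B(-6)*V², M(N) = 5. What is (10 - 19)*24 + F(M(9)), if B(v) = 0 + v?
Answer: -1362/7 ≈ -194.57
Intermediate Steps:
B(v) = v
F(V) = 6*V²/7 (F(V) = -(-6)*V²/7 = 6*V²/7)
(10 - 19)*24 + F(M(9)) = (10 - 19)*24 + (6/7)*5² = -9*24 + (6/7)*25 = -216 + 150/7 = -1362/7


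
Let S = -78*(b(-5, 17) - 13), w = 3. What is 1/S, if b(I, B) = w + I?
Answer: 1/1170 ≈ 0.00085470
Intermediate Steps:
b(I, B) = 3 + I
S = 1170 (S = -78*((3 - 5) - 13) = -78*(-2 - 13) = -78*(-15) = 1170)
1/S = 1/1170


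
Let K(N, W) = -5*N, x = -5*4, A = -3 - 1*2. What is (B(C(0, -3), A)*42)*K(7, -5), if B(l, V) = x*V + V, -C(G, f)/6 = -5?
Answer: -139650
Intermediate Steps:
C(G, f) = 30 (C(G, f) = -6*(-5) = 30)
A = -5 (A = -3 - 2 = -5)
x = -20
B(l, V) = -19*V (B(l, V) = -20*V + V = -19*V)
(B(C(0, -3), A)*42)*K(7, -5) = (-19*(-5)*42)*(-5*7) = (95*42)*(-35) = 3990*(-35) = -139650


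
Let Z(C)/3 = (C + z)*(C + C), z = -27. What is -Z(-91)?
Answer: -64428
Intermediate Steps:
Z(C) = 6*C*(-27 + C) (Z(C) = 3*((C - 27)*(C + C)) = 3*((-27 + C)*(2*C)) = 3*(2*C*(-27 + C)) = 6*C*(-27 + C))
-Z(-91) = -6*(-91)*(-27 - 91) = -6*(-91)*(-118) = -1*64428 = -64428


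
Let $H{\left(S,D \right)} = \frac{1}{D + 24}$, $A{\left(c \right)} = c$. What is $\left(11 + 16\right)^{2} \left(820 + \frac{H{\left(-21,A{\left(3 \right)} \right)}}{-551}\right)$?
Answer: $\frac{329376753}{551} \approx 5.9778 \cdot 10^{5}$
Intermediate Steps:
$H{\left(S,D \right)} = \frac{1}{24 + D}$
$\left(11 + 16\right)^{2} \left(820 + \frac{H{\left(-21,A{\left(3 \right)} \right)}}{-551}\right) = \left(11 + 16\right)^{2} \left(820 + \frac{1}{\left(24 + 3\right) \left(-551\right)}\right) = 27^{2} \left(820 + \frac{1}{27} \left(- \frac{1}{551}\right)\right) = 729 \left(820 + \frac{1}{27} \left(- \frac{1}{551}\right)\right) = 729 \left(820 - \frac{1}{14877}\right) = 729 \cdot \frac{12199139}{14877} = \frac{329376753}{551}$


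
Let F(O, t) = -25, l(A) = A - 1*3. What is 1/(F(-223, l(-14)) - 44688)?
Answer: -1/44713 ≈ -2.2365e-5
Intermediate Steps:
l(A) = -3 + A (l(A) = A - 3 = -3 + A)
1/(F(-223, l(-14)) - 44688) = 1/(-25 - 44688) = 1/(-44713) = -1/44713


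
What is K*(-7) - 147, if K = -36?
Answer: 105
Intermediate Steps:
K*(-7) - 147 = -36*(-7) - 147 = 252 - 147 = 105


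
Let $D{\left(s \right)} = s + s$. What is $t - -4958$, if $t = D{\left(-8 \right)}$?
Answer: $4942$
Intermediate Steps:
$D{\left(s \right)} = 2 s$
$t = -16$ ($t = 2 \left(-8\right) = -16$)
$t - -4958 = -16 - -4958 = -16 + 4958 = 4942$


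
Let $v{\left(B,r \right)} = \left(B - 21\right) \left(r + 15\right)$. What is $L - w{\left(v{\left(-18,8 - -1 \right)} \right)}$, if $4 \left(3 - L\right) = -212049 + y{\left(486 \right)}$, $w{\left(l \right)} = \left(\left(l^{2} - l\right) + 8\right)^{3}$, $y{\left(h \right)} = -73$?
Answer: $- \frac{1349236865379221933}{2} \approx -6.7462 \cdot 10^{17}$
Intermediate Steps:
$v{\left(B,r \right)} = \left(-21 + B\right) \left(15 + r\right)$
$w{\left(l \right)} = \left(8 + l^{2} - l\right)^{3}$
$L = \frac{106067}{2}$ ($L = 3 - \frac{-212049 - 73}{4} = 3 - - \frac{106061}{2} = 3 + \frac{106061}{2} = \frac{106067}{2} \approx 53034.0$)
$L - w{\left(v{\left(-18,8 - -1 \right)} \right)} = \frac{106067}{2} - \left(8 + \left(-315 - 21 \left(8 - -1\right) + 15 \left(-18\right) - 18 \left(8 - -1\right)\right)^{2} - \left(-315 - 21 \left(8 - -1\right) + 15 \left(-18\right) - 18 \left(8 - -1\right)\right)\right)^{3} = \frac{106067}{2} - \left(8 + \left(-315 - 21 \left(8 + 1\right) - 270 - 18 \left(8 + 1\right)\right)^{2} - \left(-315 - 21 \left(8 + 1\right) - 270 - 18 \left(8 + 1\right)\right)\right)^{3} = \frac{106067}{2} - \left(8 + \left(-315 - 189 - 270 - 162\right)^{2} - \left(-315 - 189 - 270 - 162\right)\right)^{3} = \frac{106067}{2} - \left(8 + \left(-936\right)^{2} - -936\right)^{3} = \frac{106067}{2} - \left(8 + 876096 + 936\right)^{3} = \frac{106067}{2} - 877040^{3} = \frac{106067}{2} - 674618432689664000 = - \frac{1349236865379221933}{2}$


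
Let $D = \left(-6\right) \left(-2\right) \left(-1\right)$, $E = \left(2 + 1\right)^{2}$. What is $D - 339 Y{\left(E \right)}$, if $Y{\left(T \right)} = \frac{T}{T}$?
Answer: $-351$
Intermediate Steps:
$E = 9$ ($E = 3^{2} = 9$)
$D = -12$ ($D = 12 \left(-1\right) = -12$)
$Y{\left(T \right)} = 1$
$D - 339 Y{\left(E \right)} = -12 - 339 = -351$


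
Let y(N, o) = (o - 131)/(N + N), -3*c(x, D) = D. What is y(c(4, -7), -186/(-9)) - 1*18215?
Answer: -255341/14 ≈ -18239.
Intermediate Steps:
c(x, D) = -D/3
y(N, o) = (-131 + o)/(2*N) (y(N, o) = (-131 + o)/((2*N)) = (-131 + o)*(1/(2*N)) = (-131 + o)/(2*N))
y(c(4, -7), -186/(-9)) - 1*18215 = (-131 - 186/(-9))/(2*((-1/3*(-7)))) - 1*18215 = (-131 - 186*(-1/9))/(2*(7/3)) - 18215 = (1/2)*(3/7)*(-131 + 62/3) - 18215 = (1/2)*(3/7)*(-331/3) - 18215 = -331/14 - 18215 = -255341/14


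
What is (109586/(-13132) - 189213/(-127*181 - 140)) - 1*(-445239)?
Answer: 22536785088215/50617294 ≈ 4.4524e+5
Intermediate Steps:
(109586/(-13132) - 189213/(-127*181 - 140)) - 1*(-445239) = (109586*(-1/13132) - 189213/(-22987 - 140)) + 445239 = (-54793/6566 - 189213/(-23127)) + 445239 = (-54793/6566 - 189213*(-1/23127)) + 445239 = (-54793/6566 + 63071/7709) + 445239 = -8275051/50617294 + 445239 = 22536785088215/50617294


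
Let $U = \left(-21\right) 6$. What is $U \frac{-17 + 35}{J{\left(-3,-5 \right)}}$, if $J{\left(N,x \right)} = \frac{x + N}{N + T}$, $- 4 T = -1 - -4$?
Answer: $- \frac{8505}{8} \approx -1063.1$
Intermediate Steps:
$T = - \frac{3}{4}$ ($T = - \frac{-1 - -4}{4} = - \frac{-1 + 4}{4} = \left(- \frac{1}{4}\right) 3 = - \frac{3}{4} \approx -0.75$)
$J{\left(N,x \right)} = \frac{N + x}{- \frac{3}{4} + N}$ ($J{\left(N,x \right)} = \frac{x + N}{N - \frac{3}{4}} = \frac{N + x}{- \frac{3}{4} + N}$)
$U = -126$
$U \frac{-17 + 35}{J{\left(-3,-5 \right)}} = - 126 \frac{-17 + 35}{4 \frac{1}{-3 + 4 \left(-3\right)} \left(-3 - 5\right)} = - 126 \frac{18}{4 \frac{1}{-3 - 12} \left(-8\right)} = - 126 \frac{18}{4 \frac{1}{-15} \left(-8\right)} = - 126 \frac{18}{4 \left(- \frac{1}{15}\right) \left(-8\right)} = - 126 \frac{18}{\frac{32}{15}} = - 126 \cdot 18 \cdot \frac{15}{32} = \left(-126\right) \frac{135}{16} = - \frac{8505}{8}$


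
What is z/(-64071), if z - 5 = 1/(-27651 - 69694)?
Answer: -69532/890998785 ≈ -7.8038e-5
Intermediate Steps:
z = 486724/97345 (z = 5 + 1/(-27651 - 69694) = 5 + 1/(-97345) = 5 - 1/97345 = 486724/97345 ≈ 5.0000)
z/(-64071) = (486724/97345)/(-64071) = (486724/97345)*(-1/64071) = -69532/890998785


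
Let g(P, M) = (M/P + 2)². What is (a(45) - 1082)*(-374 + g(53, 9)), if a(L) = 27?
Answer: 1094394755/2809 ≈ 3.8960e+5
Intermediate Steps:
g(P, M) = (2 + M/P)²
(a(45) - 1082)*(-374 + g(53, 9)) = (27 - 1082)*(-374 + (9 + 2*53)²/53²) = -1055*(-374 + (9 + 106)²/2809) = -1055*(-374 + (1/2809)*115²) = -1055*(-374 + (1/2809)*13225) = -1055*(-374 + 13225/2809) = -1055*(-1037341/2809) = 1094394755/2809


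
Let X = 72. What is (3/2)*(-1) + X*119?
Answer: 17133/2 ≈ 8566.5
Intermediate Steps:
(3/2)*(-1) + X*119 = (3/2)*(-1) + 72*119 = (3*(½))*(-1) + 8568 = (3/2)*(-1) + 8568 = -3/2 + 8568 = 17133/2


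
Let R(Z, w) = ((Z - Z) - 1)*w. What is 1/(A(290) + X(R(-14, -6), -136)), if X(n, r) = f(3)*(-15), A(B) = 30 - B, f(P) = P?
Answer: -1/305 ≈ -0.0032787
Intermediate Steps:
R(Z, w) = -w (R(Z, w) = (0 - 1)*w = -w)
X(n, r) = -45 (X(n, r) = 3*(-15) = -45)
1/(A(290) + X(R(-14, -6), -136)) = 1/((30 - 1*290) - 45) = 1/((30 - 290) - 45) = 1/(-260 - 45) = 1/(-305) = -1/305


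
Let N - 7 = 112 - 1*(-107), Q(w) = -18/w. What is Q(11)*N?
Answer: -4068/11 ≈ -369.82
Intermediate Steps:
N = 226 (N = 7 + (112 - 1*(-107)) = 7 + (112 + 107) = 7 + 219 = 226)
Q(11)*N = -18/11*226 = -4068/11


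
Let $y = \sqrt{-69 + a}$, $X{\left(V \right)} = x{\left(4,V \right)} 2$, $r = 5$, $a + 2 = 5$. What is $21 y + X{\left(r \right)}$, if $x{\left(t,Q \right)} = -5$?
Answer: $-10 + 21 i \sqrt{66} \approx -10.0 + 170.6 i$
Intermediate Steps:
$a = 3$ ($a = -2 + 5 = 3$)
$X{\left(V \right)} = -10$ ($X{\left(V \right)} = \left(-5\right) 2 = -10$)
$y = i \sqrt{66}$ ($y = \sqrt{-69 + 3} = \sqrt{-66} = i \sqrt{66} \approx 8.124 i$)
$21 y + X{\left(r \right)} = 21 i \sqrt{66} - 10 = -10 + 21 i \sqrt{66}$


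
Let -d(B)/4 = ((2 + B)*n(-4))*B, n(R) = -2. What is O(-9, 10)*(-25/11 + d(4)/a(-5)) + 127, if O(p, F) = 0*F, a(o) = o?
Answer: 127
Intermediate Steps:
O(p, F) = 0
d(B) = -4*B*(-4 - 2*B) (d(B) = -4*(2 + B)*(-2)*B = -4*(-4 - 2*B)*B = -4*B*(-4 - 2*B))
O(-9, 10)*(-25/11 + d(4)/a(-5)) + 127 = 0*(-25/11 + (8*4*(2 + 4))/(-5)) + 127 = 0*(-25*1/11 + (8*4*6)*(-⅕)) + 127 = 0*(-25/11 + 192*(-⅕)) + 127 = 0*(-25/11 - 192/5) + 127 = 0*(-2237/55) + 127 = 0 + 127 = 127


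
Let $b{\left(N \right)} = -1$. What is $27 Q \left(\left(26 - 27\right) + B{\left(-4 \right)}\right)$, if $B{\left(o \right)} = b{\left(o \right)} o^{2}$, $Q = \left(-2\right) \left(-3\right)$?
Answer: $-2754$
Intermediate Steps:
$Q = 6$
$B{\left(o \right)} = - o^{2}$
$27 Q \left(\left(26 - 27\right) + B{\left(-4 \right)}\right) = 27 \cdot 6 \left(\left(26 - 27\right) - \left(-4\right)^{2}\right) = 162 \left(-1 - 16\right) = 162 \left(-17\right) = -2754$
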